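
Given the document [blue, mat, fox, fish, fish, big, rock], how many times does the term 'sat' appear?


Document has 7 words
Scanning for 'sat':
Term not found in document
Count = 0

0


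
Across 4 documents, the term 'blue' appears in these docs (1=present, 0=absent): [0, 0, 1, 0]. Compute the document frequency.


Checking each document for 'blue':
Doc 1: absent
Doc 2: absent
Doc 3: present
Doc 4: absent
df = sum of presences = 0 + 0 + 1 + 0 = 1

1


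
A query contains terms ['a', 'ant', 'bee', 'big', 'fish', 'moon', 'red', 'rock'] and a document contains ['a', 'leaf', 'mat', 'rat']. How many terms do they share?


Query terms: ['a', 'ant', 'bee', 'big', 'fish', 'moon', 'red', 'rock']
Document terms: ['a', 'leaf', 'mat', 'rat']
Common terms: ['a']
Overlap count = 1

1


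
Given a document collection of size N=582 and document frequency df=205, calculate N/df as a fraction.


IDF ratio = N / df
= 582 / 205
= 582/205

582/205


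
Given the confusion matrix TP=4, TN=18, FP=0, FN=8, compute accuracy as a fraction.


Accuracy = (TP + TN) / (TP + TN + FP + FN)
TP + TN = 4 + 18 = 22
Total = 4 + 18 + 0 + 8 = 30
Accuracy = 22 / 30 = 11/15

11/15


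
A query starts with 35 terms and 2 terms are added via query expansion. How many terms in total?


Original terms: 35
Expansion terms: 2
Total = 35 + 2 = 37

37


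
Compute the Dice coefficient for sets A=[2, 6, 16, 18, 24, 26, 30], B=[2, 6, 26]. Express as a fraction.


A intersect B = [2, 6, 26]
|A intersect B| = 3
|A| = 7, |B| = 3
Dice = 2*3 / (7+3)
= 6 / 10 = 3/5

3/5


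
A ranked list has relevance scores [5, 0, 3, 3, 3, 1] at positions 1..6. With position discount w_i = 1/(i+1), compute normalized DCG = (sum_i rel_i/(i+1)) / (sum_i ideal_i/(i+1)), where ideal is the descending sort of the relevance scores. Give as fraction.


Position discount weights w_i = 1/(i+1) for i=1..6:
Weights = [1/2, 1/3, 1/4, 1/5, 1/6, 1/7]
Actual relevance: [5, 0, 3, 3, 3, 1]
DCG = 5/2 + 0/3 + 3/4 + 3/5 + 3/6 + 1/7 = 629/140
Ideal relevance (sorted desc): [5, 3, 3, 3, 1, 0]
Ideal DCG = 5/2 + 3/3 + 3/4 + 3/5 + 1/6 + 0/7 = 301/60
nDCG = DCG / ideal_DCG = 629/140 / 301/60 = 1887/2107

1887/2107


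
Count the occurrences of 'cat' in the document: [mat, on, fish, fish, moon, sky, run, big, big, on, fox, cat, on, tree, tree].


Document has 15 words
Scanning for 'cat':
Found at positions: [11]
Count = 1

1


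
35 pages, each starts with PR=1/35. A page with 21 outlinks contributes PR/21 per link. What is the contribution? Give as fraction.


Initial PR = 1/35 = 1/35
Outlinks = 21
Contribution per link = PR / outlinks
= 1/35 / 21
= 1/735

1/735


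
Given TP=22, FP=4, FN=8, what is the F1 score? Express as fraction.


F1 = 2 * P * R / (P + R)
P = TP/(TP+FP) = 22/26 = 11/13
R = TP/(TP+FN) = 22/30 = 11/15
2 * P * R = 2 * 11/13 * 11/15 = 242/195
P + R = 11/13 + 11/15 = 308/195
F1 = 242/195 / 308/195 = 11/14

11/14


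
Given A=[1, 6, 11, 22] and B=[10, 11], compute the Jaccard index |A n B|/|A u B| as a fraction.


A intersect B = [11]
|A intersect B| = 1
A union B = [1, 6, 10, 11, 22]
|A union B| = 5
Jaccard = 1/5 = 1/5

1/5


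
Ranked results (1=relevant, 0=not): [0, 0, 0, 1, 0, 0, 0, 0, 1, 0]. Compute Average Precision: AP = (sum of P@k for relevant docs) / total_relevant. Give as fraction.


Computing P@k for each relevant position:
Position 1: not relevant
Position 2: not relevant
Position 3: not relevant
Position 4: relevant, P@4 = 1/4 = 1/4
Position 5: not relevant
Position 6: not relevant
Position 7: not relevant
Position 8: not relevant
Position 9: relevant, P@9 = 2/9 = 2/9
Position 10: not relevant
Sum of P@k = 1/4 + 2/9 = 17/36
AP = 17/36 / 2 = 17/72

17/72


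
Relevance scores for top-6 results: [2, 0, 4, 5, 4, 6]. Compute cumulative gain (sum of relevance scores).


Cumulative Gain = sum of relevance scores
Position 1: rel=2, running sum=2
Position 2: rel=0, running sum=2
Position 3: rel=4, running sum=6
Position 4: rel=5, running sum=11
Position 5: rel=4, running sum=15
Position 6: rel=6, running sum=21
CG = 21

21


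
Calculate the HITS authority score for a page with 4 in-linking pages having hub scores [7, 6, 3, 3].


Authority = sum of hub scores of in-linkers
In-link 1: hub score = 7
In-link 2: hub score = 6
In-link 3: hub score = 3
In-link 4: hub score = 3
Authority = 7 + 6 + 3 + 3 = 19

19


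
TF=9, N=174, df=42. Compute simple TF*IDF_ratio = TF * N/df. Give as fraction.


TF * (N/df)
= 9 * (174/42)
= 9 * 29/7
= 261/7

261/7


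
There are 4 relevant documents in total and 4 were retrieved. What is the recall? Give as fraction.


Recall = retrieved_relevant / total_relevant
= 4 / 4
= 4 / (4 + 0)
= 1

1


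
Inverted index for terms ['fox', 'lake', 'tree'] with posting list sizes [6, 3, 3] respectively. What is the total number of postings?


Summing posting list sizes:
'fox': 6 postings
'lake': 3 postings
'tree': 3 postings
Total = 6 + 3 + 3 = 12

12


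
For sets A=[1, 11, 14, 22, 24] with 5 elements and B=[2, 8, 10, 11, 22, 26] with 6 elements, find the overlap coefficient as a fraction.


A intersect B = [11, 22]
|A intersect B| = 2
min(|A|, |B|) = min(5, 6) = 5
Overlap = 2 / 5 = 2/5

2/5


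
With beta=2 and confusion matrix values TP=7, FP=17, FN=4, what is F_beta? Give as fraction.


P = TP/(TP+FP) = 7/24 = 7/24
R = TP/(TP+FN) = 7/11 = 7/11
beta^2 = 2^2 = 4
(1 + beta^2) = 5
Numerator = (1+beta^2)*P*R = 245/264
Denominator = beta^2*P + R = 7/6 + 7/11 = 119/66
F_beta = 35/68

35/68


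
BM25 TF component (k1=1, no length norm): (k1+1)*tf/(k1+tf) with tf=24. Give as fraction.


BM25 TF component = (k1+1)*tf / (k1+tf)
k1 = 1, tf = 24
Numerator = (1+1)*24 = 48
Denominator = 1 + 24 = 25
= 48/25 = 48/25

48/25


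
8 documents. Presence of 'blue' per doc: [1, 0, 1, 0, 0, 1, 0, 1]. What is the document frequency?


Checking each document for 'blue':
Doc 1: present
Doc 2: absent
Doc 3: present
Doc 4: absent
Doc 5: absent
Doc 6: present
Doc 7: absent
Doc 8: present
df = sum of presences = 1 + 0 + 1 + 0 + 0 + 1 + 0 + 1 = 4

4


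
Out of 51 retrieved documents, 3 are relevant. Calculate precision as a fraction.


Precision = relevant_retrieved / total_retrieved
= 3 / 51
= 3 / (3 + 48)
= 1/17

1/17


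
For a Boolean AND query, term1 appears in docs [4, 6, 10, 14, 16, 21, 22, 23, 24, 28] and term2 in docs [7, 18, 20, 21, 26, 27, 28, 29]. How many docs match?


Boolean AND: find intersection of posting lists
term1 docs: [4, 6, 10, 14, 16, 21, 22, 23, 24, 28]
term2 docs: [7, 18, 20, 21, 26, 27, 28, 29]
Intersection: [21, 28]
|intersection| = 2

2


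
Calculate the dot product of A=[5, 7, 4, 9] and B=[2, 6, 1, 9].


Dot product = sum of element-wise products
A[0]*B[0] = 5*2 = 10
A[1]*B[1] = 7*6 = 42
A[2]*B[2] = 4*1 = 4
A[3]*B[3] = 9*9 = 81
Sum = 10 + 42 + 4 + 81 = 137

137


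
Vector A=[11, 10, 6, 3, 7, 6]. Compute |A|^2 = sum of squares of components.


|A|^2 = sum of squared components
A[0]^2 = 11^2 = 121
A[1]^2 = 10^2 = 100
A[2]^2 = 6^2 = 36
A[3]^2 = 3^2 = 9
A[4]^2 = 7^2 = 49
A[5]^2 = 6^2 = 36
Sum = 121 + 100 + 36 + 9 + 49 + 36 = 351

351


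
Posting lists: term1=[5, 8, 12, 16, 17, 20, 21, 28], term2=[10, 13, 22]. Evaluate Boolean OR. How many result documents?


Boolean OR: find union of posting lists
term1 docs: [5, 8, 12, 16, 17, 20, 21, 28]
term2 docs: [10, 13, 22]
Union: [5, 8, 10, 12, 13, 16, 17, 20, 21, 22, 28]
|union| = 11

11


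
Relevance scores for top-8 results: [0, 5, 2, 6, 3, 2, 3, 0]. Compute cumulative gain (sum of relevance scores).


Cumulative Gain = sum of relevance scores
Position 1: rel=0, running sum=0
Position 2: rel=5, running sum=5
Position 3: rel=2, running sum=7
Position 4: rel=6, running sum=13
Position 5: rel=3, running sum=16
Position 6: rel=2, running sum=18
Position 7: rel=3, running sum=21
Position 8: rel=0, running sum=21
CG = 21

21


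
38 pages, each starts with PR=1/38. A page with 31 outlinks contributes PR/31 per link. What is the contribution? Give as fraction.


Initial PR = 1/38 = 1/38
Outlinks = 31
Contribution per link = PR / outlinks
= 1/38 / 31
= 1/1178

1/1178


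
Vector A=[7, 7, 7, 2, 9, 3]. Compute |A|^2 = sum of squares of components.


|A|^2 = sum of squared components
A[0]^2 = 7^2 = 49
A[1]^2 = 7^2 = 49
A[2]^2 = 7^2 = 49
A[3]^2 = 2^2 = 4
A[4]^2 = 9^2 = 81
A[5]^2 = 3^2 = 9
Sum = 49 + 49 + 49 + 4 + 81 + 9 = 241

241


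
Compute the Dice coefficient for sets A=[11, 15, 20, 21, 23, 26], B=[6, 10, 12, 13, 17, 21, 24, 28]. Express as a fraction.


A intersect B = [21]
|A intersect B| = 1
|A| = 6, |B| = 8
Dice = 2*1 / (6+8)
= 2 / 14 = 1/7

1/7


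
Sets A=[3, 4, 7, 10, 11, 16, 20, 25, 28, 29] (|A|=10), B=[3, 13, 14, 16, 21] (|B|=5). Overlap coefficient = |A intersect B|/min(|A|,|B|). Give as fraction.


A intersect B = [3, 16]
|A intersect B| = 2
min(|A|, |B|) = min(10, 5) = 5
Overlap = 2 / 5 = 2/5

2/5


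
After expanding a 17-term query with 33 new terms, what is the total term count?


Original terms: 17
Expansion terms: 33
Total = 17 + 33 = 50

50


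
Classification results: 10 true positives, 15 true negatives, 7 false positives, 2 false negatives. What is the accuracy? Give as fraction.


Accuracy = (TP + TN) / (TP + TN + FP + FN)
TP + TN = 10 + 15 = 25
Total = 10 + 15 + 7 + 2 = 34
Accuracy = 25 / 34 = 25/34

25/34


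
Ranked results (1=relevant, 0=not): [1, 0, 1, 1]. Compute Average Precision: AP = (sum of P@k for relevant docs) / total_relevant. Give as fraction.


Computing P@k for each relevant position:
Position 1: relevant, P@1 = 1/1 = 1
Position 2: not relevant
Position 3: relevant, P@3 = 2/3 = 2/3
Position 4: relevant, P@4 = 3/4 = 3/4
Sum of P@k = 1 + 2/3 + 3/4 = 29/12
AP = 29/12 / 3 = 29/36

29/36


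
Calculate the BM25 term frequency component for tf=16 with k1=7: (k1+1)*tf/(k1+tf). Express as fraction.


BM25 TF component = (k1+1)*tf / (k1+tf)
k1 = 7, tf = 16
Numerator = (7+1)*16 = 128
Denominator = 7 + 16 = 23
= 128/23 = 128/23

128/23


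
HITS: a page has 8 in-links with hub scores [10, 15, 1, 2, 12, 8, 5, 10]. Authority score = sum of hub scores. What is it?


Authority = sum of hub scores of in-linkers
In-link 1: hub score = 10
In-link 2: hub score = 15
In-link 3: hub score = 1
In-link 4: hub score = 2
In-link 5: hub score = 12
In-link 6: hub score = 8
In-link 7: hub score = 5
In-link 8: hub score = 10
Authority = 10 + 15 + 1 + 2 + 12 + 8 + 5 + 10 = 63

63


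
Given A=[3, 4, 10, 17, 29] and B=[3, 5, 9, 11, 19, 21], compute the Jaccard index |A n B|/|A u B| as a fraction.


A intersect B = [3]
|A intersect B| = 1
A union B = [3, 4, 5, 9, 10, 11, 17, 19, 21, 29]
|A union B| = 10
Jaccard = 1/10 = 1/10

1/10


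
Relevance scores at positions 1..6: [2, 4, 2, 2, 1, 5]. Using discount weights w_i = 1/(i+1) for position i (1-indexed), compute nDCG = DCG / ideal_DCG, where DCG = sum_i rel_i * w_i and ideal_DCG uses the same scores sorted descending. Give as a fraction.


Position discount weights w_i = 1/(i+1) for i=1..6:
Weights = [1/2, 1/3, 1/4, 1/5, 1/6, 1/7]
Actual relevance: [2, 4, 2, 2, 1, 5]
DCG = 2/2 + 4/3 + 2/4 + 2/5 + 1/6 + 5/7 = 144/35
Ideal relevance (sorted desc): [5, 4, 2, 2, 2, 1]
Ideal DCG = 5/2 + 4/3 + 2/4 + 2/5 + 2/6 + 1/7 = 547/105
nDCG = DCG / ideal_DCG = 144/35 / 547/105 = 432/547

432/547


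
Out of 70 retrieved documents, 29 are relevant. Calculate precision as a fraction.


Precision = relevant_retrieved / total_retrieved
= 29 / 70
= 29 / (29 + 41)
= 29/70

29/70


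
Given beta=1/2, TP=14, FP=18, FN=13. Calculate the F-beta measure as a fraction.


P = TP/(TP+FP) = 14/32 = 7/16
R = TP/(TP+FN) = 14/27 = 14/27
beta^2 = 1/2^2 = 1/4
(1 + beta^2) = 5/4
Numerator = (1+beta^2)*P*R = 245/864
Denominator = beta^2*P + R = 7/64 + 14/27 = 1085/1728
F_beta = 14/31

14/31


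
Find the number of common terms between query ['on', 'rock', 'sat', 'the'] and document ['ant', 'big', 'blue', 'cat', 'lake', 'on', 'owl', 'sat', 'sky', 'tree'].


Query terms: ['on', 'rock', 'sat', 'the']
Document terms: ['ant', 'big', 'blue', 'cat', 'lake', 'on', 'owl', 'sat', 'sky', 'tree']
Common terms: ['on', 'sat']
Overlap count = 2

2


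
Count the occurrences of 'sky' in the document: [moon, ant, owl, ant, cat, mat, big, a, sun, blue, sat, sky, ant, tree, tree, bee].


Document has 16 words
Scanning for 'sky':
Found at positions: [11]
Count = 1

1


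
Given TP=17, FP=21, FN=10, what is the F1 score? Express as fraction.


F1 = 2 * P * R / (P + R)
P = TP/(TP+FP) = 17/38 = 17/38
R = TP/(TP+FN) = 17/27 = 17/27
2 * P * R = 2 * 17/38 * 17/27 = 289/513
P + R = 17/38 + 17/27 = 1105/1026
F1 = 289/513 / 1105/1026 = 34/65

34/65


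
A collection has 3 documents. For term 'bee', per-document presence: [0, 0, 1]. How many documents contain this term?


Checking each document for 'bee':
Doc 1: absent
Doc 2: absent
Doc 3: present
df = sum of presences = 0 + 0 + 1 = 1

1


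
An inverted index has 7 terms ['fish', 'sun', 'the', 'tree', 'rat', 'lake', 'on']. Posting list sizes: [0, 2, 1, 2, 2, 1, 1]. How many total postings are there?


Summing posting list sizes:
'fish': 0 postings
'sun': 2 postings
'the': 1 postings
'tree': 2 postings
'rat': 2 postings
'lake': 1 postings
'on': 1 postings
Total = 0 + 2 + 1 + 2 + 2 + 1 + 1 = 9

9


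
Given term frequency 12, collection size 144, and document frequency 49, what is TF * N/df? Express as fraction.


TF * (N/df)
= 12 * (144/49)
= 12 * 144/49
= 1728/49

1728/49


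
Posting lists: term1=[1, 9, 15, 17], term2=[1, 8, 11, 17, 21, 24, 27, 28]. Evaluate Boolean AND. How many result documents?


Boolean AND: find intersection of posting lists
term1 docs: [1, 9, 15, 17]
term2 docs: [1, 8, 11, 17, 21, 24, 27, 28]
Intersection: [1, 17]
|intersection| = 2

2


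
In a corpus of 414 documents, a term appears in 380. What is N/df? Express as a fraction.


IDF ratio = N / df
= 414 / 380
= 207/190

207/190


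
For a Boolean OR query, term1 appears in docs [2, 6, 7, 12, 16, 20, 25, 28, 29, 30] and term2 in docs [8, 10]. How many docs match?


Boolean OR: find union of posting lists
term1 docs: [2, 6, 7, 12, 16, 20, 25, 28, 29, 30]
term2 docs: [8, 10]
Union: [2, 6, 7, 8, 10, 12, 16, 20, 25, 28, 29, 30]
|union| = 12

12


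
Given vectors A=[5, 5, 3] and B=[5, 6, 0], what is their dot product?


Dot product = sum of element-wise products
A[0]*B[0] = 5*5 = 25
A[1]*B[1] = 5*6 = 30
A[2]*B[2] = 3*0 = 0
Sum = 25 + 30 + 0 = 55

55


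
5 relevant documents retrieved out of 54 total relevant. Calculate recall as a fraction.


Recall = retrieved_relevant / total_relevant
= 5 / 54
= 5 / (5 + 49)
= 5/54

5/54


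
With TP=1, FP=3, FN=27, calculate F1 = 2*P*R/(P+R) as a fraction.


F1 = 2 * P * R / (P + R)
P = TP/(TP+FP) = 1/4 = 1/4
R = TP/(TP+FN) = 1/28 = 1/28
2 * P * R = 2 * 1/4 * 1/28 = 1/56
P + R = 1/4 + 1/28 = 2/7
F1 = 1/56 / 2/7 = 1/16

1/16


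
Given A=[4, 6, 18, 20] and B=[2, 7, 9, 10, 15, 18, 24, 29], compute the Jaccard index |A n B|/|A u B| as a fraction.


A intersect B = [18]
|A intersect B| = 1
A union B = [2, 4, 6, 7, 9, 10, 15, 18, 20, 24, 29]
|A union B| = 11
Jaccard = 1/11 = 1/11

1/11


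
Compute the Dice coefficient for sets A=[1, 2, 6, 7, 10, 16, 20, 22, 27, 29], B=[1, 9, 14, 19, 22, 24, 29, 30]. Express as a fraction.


A intersect B = [1, 22, 29]
|A intersect B| = 3
|A| = 10, |B| = 8
Dice = 2*3 / (10+8)
= 6 / 18 = 1/3

1/3


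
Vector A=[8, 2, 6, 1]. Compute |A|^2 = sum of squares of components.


|A|^2 = sum of squared components
A[0]^2 = 8^2 = 64
A[1]^2 = 2^2 = 4
A[2]^2 = 6^2 = 36
A[3]^2 = 1^2 = 1
Sum = 64 + 4 + 36 + 1 = 105

105


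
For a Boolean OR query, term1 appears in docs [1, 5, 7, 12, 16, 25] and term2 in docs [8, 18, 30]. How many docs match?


Boolean OR: find union of posting lists
term1 docs: [1, 5, 7, 12, 16, 25]
term2 docs: [8, 18, 30]
Union: [1, 5, 7, 8, 12, 16, 18, 25, 30]
|union| = 9

9


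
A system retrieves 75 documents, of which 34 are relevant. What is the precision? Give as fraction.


Precision = relevant_retrieved / total_retrieved
= 34 / 75
= 34 / (34 + 41)
= 34/75

34/75


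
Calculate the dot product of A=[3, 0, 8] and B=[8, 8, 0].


Dot product = sum of element-wise products
A[0]*B[0] = 3*8 = 24
A[1]*B[1] = 0*8 = 0
A[2]*B[2] = 8*0 = 0
Sum = 24 + 0 + 0 = 24

24


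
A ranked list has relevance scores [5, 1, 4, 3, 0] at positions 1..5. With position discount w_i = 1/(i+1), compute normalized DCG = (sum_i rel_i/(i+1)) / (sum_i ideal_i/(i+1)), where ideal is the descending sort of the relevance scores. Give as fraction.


Position discount weights w_i = 1/(i+1) for i=1..5:
Weights = [1/2, 1/3, 1/4, 1/5, 1/6]
Actual relevance: [5, 1, 4, 3, 0]
DCG = 5/2 + 1/3 + 4/4 + 3/5 + 0/6 = 133/30
Ideal relevance (sorted desc): [5, 4, 3, 1, 0]
Ideal DCG = 5/2 + 4/3 + 3/4 + 1/5 + 0/6 = 287/60
nDCG = DCG / ideal_DCG = 133/30 / 287/60 = 38/41

38/41


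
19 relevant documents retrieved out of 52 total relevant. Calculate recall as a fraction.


Recall = retrieved_relevant / total_relevant
= 19 / 52
= 19 / (19 + 33)
= 19/52

19/52


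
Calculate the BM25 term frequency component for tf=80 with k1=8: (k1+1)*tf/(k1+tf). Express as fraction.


BM25 TF component = (k1+1)*tf / (k1+tf)
k1 = 8, tf = 80
Numerator = (8+1)*80 = 720
Denominator = 8 + 80 = 88
= 720/88 = 90/11

90/11


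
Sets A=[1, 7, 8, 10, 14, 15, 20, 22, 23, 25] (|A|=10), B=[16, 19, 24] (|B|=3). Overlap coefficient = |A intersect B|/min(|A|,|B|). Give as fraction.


A intersect B = []
|A intersect B| = 0
min(|A|, |B|) = min(10, 3) = 3
Overlap = 0 / 3 = 0

0


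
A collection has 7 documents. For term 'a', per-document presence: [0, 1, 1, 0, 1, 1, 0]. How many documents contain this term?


Checking each document for 'a':
Doc 1: absent
Doc 2: present
Doc 3: present
Doc 4: absent
Doc 5: present
Doc 6: present
Doc 7: absent
df = sum of presences = 0 + 1 + 1 + 0 + 1 + 1 + 0 = 4

4


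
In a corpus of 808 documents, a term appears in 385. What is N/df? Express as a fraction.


IDF ratio = N / df
= 808 / 385
= 808/385

808/385


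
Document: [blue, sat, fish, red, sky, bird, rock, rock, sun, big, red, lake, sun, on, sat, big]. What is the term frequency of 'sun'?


Document has 16 words
Scanning for 'sun':
Found at positions: [8, 12]
Count = 2

2


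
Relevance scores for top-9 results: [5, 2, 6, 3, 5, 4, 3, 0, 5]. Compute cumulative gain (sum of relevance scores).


Cumulative Gain = sum of relevance scores
Position 1: rel=5, running sum=5
Position 2: rel=2, running sum=7
Position 3: rel=6, running sum=13
Position 4: rel=3, running sum=16
Position 5: rel=5, running sum=21
Position 6: rel=4, running sum=25
Position 7: rel=3, running sum=28
Position 8: rel=0, running sum=28
Position 9: rel=5, running sum=33
CG = 33

33


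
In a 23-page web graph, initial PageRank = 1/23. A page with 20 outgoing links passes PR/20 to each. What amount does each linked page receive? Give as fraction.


Initial PR = 1/23 = 1/23
Outlinks = 20
Contribution per link = PR / outlinks
= 1/23 / 20
= 1/460

1/460


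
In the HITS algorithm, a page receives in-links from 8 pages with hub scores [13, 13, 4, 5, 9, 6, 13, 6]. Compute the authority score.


Authority = sum of hub scores of in-linkers
In-link 1: hub score = 13
In-link 2: hub score = 13
In-link 3: hub score = 4
In-link 4: hub score = 5
In-link 5: hub score = 9
In-link 6: hub score = 6
In-link 7: hub score = 13
In-link 8: hub score = 6
Authority = 13 + 13 + 4 + 5 + 9 + 6 + 13 + 6 = 69

69


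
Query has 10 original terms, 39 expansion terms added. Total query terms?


Original terms: 10
Expansion terms: 39
Total = 10 + 39 = 49

49


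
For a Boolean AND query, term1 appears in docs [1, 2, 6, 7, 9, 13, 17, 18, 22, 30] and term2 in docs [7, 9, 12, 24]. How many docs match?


Boolean AND: find intersection of posting lists
term1 docs: [1, 2, 6, 7, 9, 13, 17, 18, 22, 30]
term2 docs: [7, 9, 12, 24]
Intersection: [7, 9]
|intersection| = 2

2


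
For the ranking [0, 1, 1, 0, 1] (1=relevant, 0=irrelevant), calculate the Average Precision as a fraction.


Computing P@k for each relevant position:
Position 1: not relevant
Position 2: relevant, P@2 = 1/2 = 1/2
Position 3: relevant, P@3 = 2/3 = 2/3
Position 4: not relevant
Position 5: relevant, P@5 = 3/5 = 3/5
Sum of P@k = 1/2 + 2/3 + 3/5 = 53/30
AP = 53/30 / 3 = 53/90

53/90


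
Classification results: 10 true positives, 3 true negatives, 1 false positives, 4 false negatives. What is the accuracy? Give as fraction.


Accuracy = (TP + TN) / (TP + TN + FP + FN)
TP + TN = 10 + 3 = 13
Total = 10 + 3 + 1 + 4 = 18
Accuracy = 13 / 18 = 13/18

13/18


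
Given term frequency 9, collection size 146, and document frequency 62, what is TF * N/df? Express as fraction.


TF * (N/df)
= 9 * (146/62)
= 9 * 73/31
= 657/31

657/31


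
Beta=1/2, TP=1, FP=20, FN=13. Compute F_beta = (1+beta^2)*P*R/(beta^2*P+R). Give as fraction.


P = TP/(TP+FP) = 1/21 = 1/21
R = TP/(TP+FN) = 1/14 = 1/14
beta^2 = 1/2^2 = 1/4
(1 + beta^2) = 5/4
Numerator = (1+beta^2)*P*R = 5/1176
Denominator = beta^2*P + R = 1/84 + 1/14 = 1/12
F_beta = 5/98

5/98


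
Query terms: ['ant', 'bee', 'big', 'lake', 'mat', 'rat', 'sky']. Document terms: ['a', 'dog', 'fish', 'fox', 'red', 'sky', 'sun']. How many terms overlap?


Query terms: ['ant', 'bee', 'big', 'lake', 'mat', 'rat', 'sky']
Document terms: ['a', 'dog', 'fish', 'fox', 'red', 'sky', 'sun']
Common terms: ['sky']
Overlap count = 1

1


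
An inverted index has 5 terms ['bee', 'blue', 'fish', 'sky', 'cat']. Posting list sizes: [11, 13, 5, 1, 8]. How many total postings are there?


Summing posting list sizes:
'bee': 11 postings
'blue': 13 postings
'fish': 5 postings
'sky': 1 postings
'cat': 8 postings
Total = 11 + 13 + 5 + 1 + 8 = 38

38


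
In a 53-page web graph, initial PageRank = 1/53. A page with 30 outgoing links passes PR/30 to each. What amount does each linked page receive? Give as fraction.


Initial PR = 1/53 = 1/53
Outlinks = 30
Contribution per link = PR / outlinks
= 1/53 / 30
= 1/1590

1/1590


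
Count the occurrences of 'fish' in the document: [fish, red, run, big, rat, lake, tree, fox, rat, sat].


Document has 10 words
Scanning for 'fish':
Found at positions: [0]
Count = 1

1


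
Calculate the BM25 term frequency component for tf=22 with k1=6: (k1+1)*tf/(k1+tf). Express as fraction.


BM25 TF component = (k1+1)*tf / (k1+tf)
k1 = 6, tf = 22
Numerator = (6+1)*22 = 154
Denominator = 6 + 22 = 28
= 154/28 = 11/2

11/2


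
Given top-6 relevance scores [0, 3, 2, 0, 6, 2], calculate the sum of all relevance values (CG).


Cumulative Gain = sum of relevance scores
Position 1: rel=0, running sum=0
Position 2: rel=3, running sum=3
Position 3: rel=2, running sum=5
Position 4: rel=0, running sum=5
Position 5: rel=6, running sum=11
Position 6: rel=2, running sum=13
CG = 13

13


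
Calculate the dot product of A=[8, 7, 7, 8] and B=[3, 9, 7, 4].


Dot product = sum of element-wise products
A[0]*B[0] = 8*3 = 24
A[1]*B[1] = 7*9 = 63
A[2]*B[2] = 7*7 = 49
A[3]*B[3] = 8*4 = 32
Sum = 24 + 63 + 49 + 32 = 168

168


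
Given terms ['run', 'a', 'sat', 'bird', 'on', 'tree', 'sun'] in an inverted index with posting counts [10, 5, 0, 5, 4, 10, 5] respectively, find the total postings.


Summing posting list sizes:
'run': 10 postings
'a': 5 postings
'sat': 0 postings
'bird': 5 postings
'on': 4 postings
'tree': 10 postings
'sun': 5 postings
Total = 10 + 5 + 0 + 5 + 4 + 10 + 5 = 39

39


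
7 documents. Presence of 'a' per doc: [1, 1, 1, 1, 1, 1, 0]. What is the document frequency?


Checking each document for 'a':
Doc 1: present
Doc 2: present
Doc 3: present
Doc 4: present
Doc 5: present
Doc 6: present
Doc 7: absent
df = sum of presences = 1 + 1 + 1 + 1 + 1 + 1 + 0 = 6

6


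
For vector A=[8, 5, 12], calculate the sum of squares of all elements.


|A|^2 = sum of squared components
A[0]^2 = 8^2 = 64
A[1]^2 = 5^2 = 25
A[2]^2 = 12^2 = 144
Sum = 64 + 25 + 144 = 233

233


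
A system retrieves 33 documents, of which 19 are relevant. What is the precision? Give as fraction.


Precision = relevant_retrieved / total_retrieved
= 19 / 33
= 19 / (19 + 14)
= 19/33

19/33


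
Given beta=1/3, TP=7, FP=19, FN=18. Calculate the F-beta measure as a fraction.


P = TP/(TP+FP) = 7/26 = 7/26
R = TP/(TP+FN) = 7/25 = 7/25
beta^2 = 1/3^2 = 1/9
(1 + beta^2) = 10/9
Numerator = (1+beta^2)*P*R = 49/585
Denominator = beta^2*P + R = 7/234 + 7/25 = 1813/5850
F_beta = 10/37

10/37


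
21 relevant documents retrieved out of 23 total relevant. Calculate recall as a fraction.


Recall = retrieved_relevant / total_relevant
= 21 / 23
= 21 / (21 + 2)
= 21/23

21/23


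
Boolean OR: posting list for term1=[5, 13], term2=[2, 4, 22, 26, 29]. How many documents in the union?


Boolean OR: find union of posting lists
term1 docs: [5, 13]
term2 docs: [2, 4, 22, 26, 29]
Union: [2, 4, 5, 13, 22, 26, 29]
|union| = 7

7


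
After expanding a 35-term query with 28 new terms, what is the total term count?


Original terms: 35
Expansion terms: 28
Total = 35 + 28 = 63

63


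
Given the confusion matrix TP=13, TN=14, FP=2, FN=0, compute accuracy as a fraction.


Accuracy = (TP + TN) / (TP + TN + FP + FN)
TP + TN = 13 + 14 = 27
Total = 13 + 14 + 2 + 0 = 29
Accuracy = 27 / 29 = 27/29

27/29


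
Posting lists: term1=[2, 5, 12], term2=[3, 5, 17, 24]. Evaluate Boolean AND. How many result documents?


Boolean AND: find intersection of posting lists
term1 docs: [2, 5, 12]
term2 docs: [3, 5, 17, 24]
Intersection: [5]
|intersection| = 1

1


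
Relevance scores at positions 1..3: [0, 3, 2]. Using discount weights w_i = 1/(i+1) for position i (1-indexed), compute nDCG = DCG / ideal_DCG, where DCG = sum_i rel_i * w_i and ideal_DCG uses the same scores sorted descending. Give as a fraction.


Position discount weights w_i = 1/(i+1) for i=1..3:
Weights = [1/2, 1/3, 1/4]
Actual relevance: [0, 3, 2]
DCG = 0/2 + 3/3 + 2/4 = 3/2
Ideal relevance (sorted desc): [3, 2, 0]
Ideal DCG = 3/2 + 2/3 + 0/4 = 13/6
nDCG = DCG / ideal_DCG = 3/2 / 13/6 = 9/13

9/13


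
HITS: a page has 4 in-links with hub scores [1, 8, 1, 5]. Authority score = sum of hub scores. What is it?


Authority = sum of hub scores of in-linkers
In-link 1: hub score = 1
In-link 2: hub score = 8
In-link 3: hub score = 1
In-link 4: hub score = 5
Authority = 1 + 8 + 1 + 5 = 15

15


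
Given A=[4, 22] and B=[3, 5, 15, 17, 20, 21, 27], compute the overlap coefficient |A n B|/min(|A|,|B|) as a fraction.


A intersect B = []
|A intersect B| = 0
min(|A|, |B|) = min(2, 7) = 2
Overlap = 0 / 2 = 0

0


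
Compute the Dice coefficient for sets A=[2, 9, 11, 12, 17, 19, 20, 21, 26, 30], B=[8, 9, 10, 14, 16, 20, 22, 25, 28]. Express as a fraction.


A intersect B = [9, 20]
|A intersect B| = 2
|A| = 10, |B| = 9
Dice = 2*2 / (10+9)
= 4 / 19 = 4/19

4/19


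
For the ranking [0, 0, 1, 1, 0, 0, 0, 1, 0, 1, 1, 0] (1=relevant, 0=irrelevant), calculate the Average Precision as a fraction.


Computing P@k for each relevant position:
Position 1: not relevant
Position 2: not relevant
Position 3: relevant, P@3 = 1/3 = 1/3
Position 4: relevant, P@4 = 2/4 = 1/2
Position 5: not relevant
Position 6: not relevant
Position 7: not relevant
Position 8: relevant, P@8 = 3/8 = 3/8
Position 9: not relevant
Position 10: relevant, P@10 = 4/10 = 2/5
Position 11: relevant, P@11 = 5/11 = 5/11
Position 12: not relevant
Sum of P@k = 1/3 + 1/2 + 3/8 + 2/5 + 5/11 = 2723/1320
AP = 2723/1320 / 5 = 2723/6600

2723/6600


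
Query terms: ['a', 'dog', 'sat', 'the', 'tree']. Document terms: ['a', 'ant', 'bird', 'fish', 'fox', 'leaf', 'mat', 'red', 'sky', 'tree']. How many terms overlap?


Query terms: ['a', 'dog', 'sat', 'the', 'tree']
Document terms: ['a', 'ant', 'bird', 'fish', 'fox', 'leaf', 'mat', 'red', 'sky', 'tree']
Common terms: ['a', 'tree']
Overlap count = 2

2


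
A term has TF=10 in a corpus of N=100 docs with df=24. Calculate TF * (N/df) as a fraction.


TF * (N/df)
= 10 * (100/24)
= 10 * 25/6
= 125/3

125/3


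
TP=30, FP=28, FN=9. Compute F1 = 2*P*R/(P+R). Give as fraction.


F1 = 2 * P * R / (P + R)
P = TP/(TP+FP) = 30/58 = 15/29
R = TP/(TP+FN) = 30/39 = 10/13
2 * P * R = 2 * 15/29 * 10/13 = 300/377
P + R = 15/29 + 10/13 = 485/377
F1 = 300/377 / 485/377 = 60/97

60/97


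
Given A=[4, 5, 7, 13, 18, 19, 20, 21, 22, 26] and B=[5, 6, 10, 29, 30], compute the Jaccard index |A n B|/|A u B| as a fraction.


A intersect B = [5]
|A intersect B| = 1
A union B = [4, 5, 6, 7, 10, 13, 18, 19, 20, 21, 22, 26, 29, 30]
|A union B| = 14
Jaccard = 1/14 = 1/14

1/14


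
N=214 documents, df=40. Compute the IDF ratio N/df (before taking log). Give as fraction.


IDF ratio = N / df
= 214 / 40
= 107/20

107/20


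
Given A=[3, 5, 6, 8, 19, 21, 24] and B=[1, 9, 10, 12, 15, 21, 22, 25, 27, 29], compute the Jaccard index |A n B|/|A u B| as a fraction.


A intersect B = [21]
|A intersect B| = 1
A union B = [1, 3, 5, 6, 8, 9, 10, 12, 15, 19, 21, 22, 24, 25, 27, 29]
|A union B| = 16
Jaccard = 1/16 = 1/16

1/16


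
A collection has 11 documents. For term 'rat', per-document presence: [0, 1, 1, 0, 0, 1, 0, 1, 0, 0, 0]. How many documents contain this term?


Checking each document for 'rat':
Doc 1: absent
Doc 2: present
Doc 3: present
Doc 4: absent
Doc 5: absent
Doc 6: present
Doc 7: absent
Doc 8: present
Doc 9: absent
Doc 10: absent
Doc 11: absent
df = sum of presences = 0 + 1 + 1 + 0 + 0 + 1 + 0 + 1 + 0 + 0 + 0 = 4

4


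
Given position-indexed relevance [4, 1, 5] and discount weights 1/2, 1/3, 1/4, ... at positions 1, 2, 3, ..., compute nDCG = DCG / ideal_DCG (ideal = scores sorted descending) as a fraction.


Position discount weights w_i = 1/(i+1) for i=1..3:
Weights = [1/2, 1/3, 1/4]
Actual relevance: [4, 1, 5]
DCG = 4/2 + 1/3 + 5/4 = 43/12
Ideal relevance (sorted desc): [5, 4, 1]
Ideal DCG = 5/2 + 4/3 + 1/4 = 49/12
nDCG = DCG / ideal_DCG = 43/12 / 49/12 = 43/49

43/49


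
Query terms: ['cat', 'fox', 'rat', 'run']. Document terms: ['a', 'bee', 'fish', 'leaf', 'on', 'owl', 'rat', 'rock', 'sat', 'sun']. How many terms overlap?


Query terms: ['cat', 'fox', 'rat', 'run']
Document terms: ['a', 'bee', 'fish', 'leaf', 'on', 'owl', 'rat', 'rock', 'sat', 'sun']
Common terms: ['rat']
Overlap count = 1

1


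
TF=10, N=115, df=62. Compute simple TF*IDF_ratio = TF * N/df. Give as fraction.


TF * (N/df)
= 10 * (115/62)
= 10 * 115/62
= 575/31

575/31


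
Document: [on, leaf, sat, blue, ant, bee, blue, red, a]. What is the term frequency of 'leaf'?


Document has 9 words
Scanning for 'leaf':
Found at positions: [1]
Count = 1

1


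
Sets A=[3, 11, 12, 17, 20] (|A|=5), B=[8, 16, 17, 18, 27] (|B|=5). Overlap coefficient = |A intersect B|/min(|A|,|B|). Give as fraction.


A intersect B = [17]
|A intersect B| = 1
min(|A|, |B|) = min(5, 5) = 5
Overlap = 1 / 5 = 1/5

1/5


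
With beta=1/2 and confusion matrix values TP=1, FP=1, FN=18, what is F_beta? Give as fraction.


P = TP/(TP+FP) = 1/2 = 1/2
R = TP/(TP+FN) = 1/19 = 1/19
beta^2 = 1/2^2 = 1/4
(1 + beta^2) = 5/4
Numerator = (1+beta^2)*P*R = 5/152
Denominator = beta^2*P + R = 1/8 + 1/19 = 27/152
F_beta = 5/27

5/27


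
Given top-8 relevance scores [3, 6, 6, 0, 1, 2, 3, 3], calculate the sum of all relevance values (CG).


Cumulative Gain = sum of relevance scores
Position 1: rel=3, running sum=3
Position 2: rel=6, running sum=9
Position 3: rel=6, running sum=15
Position 4: rel=0, running sum=15
Position 5: rel=1, running sum=16
Position 6: rel=2, running sum=18
Position 7: rel=3, running sum=21
Position 8: rel=3, running sum=24
CG = 24

24


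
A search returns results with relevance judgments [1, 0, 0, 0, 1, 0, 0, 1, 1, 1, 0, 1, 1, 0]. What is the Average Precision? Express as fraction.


Computing P@k for each relevant position:
Position 1: relevant, P@1 = 1/1 = 1
Position 2: not relevant
Position 3: not relevant
Position 4: not relevant
Position 5: relevant, P@5 = 2/5 = 2/5
Position 6: not relevant
Position 7: not relevant
Position 8: relevant, P@8 = 3/8 = 3/8
Position 9: relevant, P@9 = 4/9 = 4/9
Position 10: relevant, P@10 = 5/10 = 1/2
Position 11: not relevant
Position 12: relevant, P@12 = 6/12 = 1/2
Position 13: relevant, P@13 = 7/13 = 7/13
Position 14: not relevant
Sum of P@k = 1 + 2/5 + 3/8 + 4/9 + 1/2 + 1/2 + 7/13 = 17587/4680
AP = 17587/4680 / 7 = 17587/32760

17587/32760


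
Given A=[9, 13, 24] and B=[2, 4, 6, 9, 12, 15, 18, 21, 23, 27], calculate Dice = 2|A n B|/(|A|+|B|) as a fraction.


A intersect B = [9]
|A intersect B| = 1
|A| = 3, |B| = 10
Dice = 2*1 / (3+10)
= 2 / 13 = 2/13

2/13


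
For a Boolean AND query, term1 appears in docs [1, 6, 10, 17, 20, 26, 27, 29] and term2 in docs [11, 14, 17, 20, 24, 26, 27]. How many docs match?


Boolean AND: find intersection of posting lists
term1 docs: [1, 6, 10, 17, 20, 26, 27, 29]
term2 docs: [11, 14, 17, 20, 24, 26, 27]
Intersection: [17, 20, 26, 27]
|intersection| = 4

4


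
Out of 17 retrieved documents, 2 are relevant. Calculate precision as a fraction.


Precision = relevant_retrieved / total_retrieved
= 2 / 17
= 2 / (2 + 15)
= 2/17

2/17


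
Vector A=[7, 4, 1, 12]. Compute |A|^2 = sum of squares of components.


|A|^2 = sum of squared components
A[0]^2 = 7^2 = 49
A[1]^2 = 4^2 = 16
A[2]^2 = 1^2 = 1
A[3]^2 = 12^2 = 144
Sum = 49 + 16 + 1 + 144 = 210

210


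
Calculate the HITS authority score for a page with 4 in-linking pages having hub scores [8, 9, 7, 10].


Authority = sum of hub scores of in-linkers
In-link 1: hub score = 8
In-link 2: hub score = 9
In-link 3: hub score = 7
In-link 4: hub score = 10
Authority = 8 + 9 + 7 + 10 = 34

34


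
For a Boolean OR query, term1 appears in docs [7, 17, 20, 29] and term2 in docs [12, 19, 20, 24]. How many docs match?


Boolean OR: find union of posting lists
term1 docs: [7, 17, 20, 29]
term2 docs: [12, 19, 20, 24]
Union: [7, 12, 17, 19, 20, 24, 29]
|union| = 7

7


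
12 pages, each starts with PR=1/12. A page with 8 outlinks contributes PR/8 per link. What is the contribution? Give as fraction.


Initial PR = 1/12 = 1/12
Outlinks = 8
Contribution per link = PR / outlinks
= 1/12 / 8
= 1/96

1/96


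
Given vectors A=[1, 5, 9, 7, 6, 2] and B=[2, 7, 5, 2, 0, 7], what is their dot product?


Dot product = sum of element-wise products
A[0]*B[0] = 1*2 = 2
A[1]*B[1] = 5*7 = 35
A[2]*B[2] = 9*5 = 45
A[3]*B[3] = 7*2 = 14
A[4]*B[4] = 6*0 = 0
A[5]*B[5] = 2*7 = 14
Sum = 2 + 35 + 45 + 14 + 0 + 14 = 110

110


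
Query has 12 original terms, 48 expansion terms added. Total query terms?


Original terms: 12
Expansion terms: 48
Total = 12 + 48 = 60

60


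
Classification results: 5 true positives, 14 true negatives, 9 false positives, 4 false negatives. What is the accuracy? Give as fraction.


Accuracy = (TP + TN) / (TP + TN + FP + FN)
TP + TN = 5 + 14 = 19
Total = 5 + 14 + 9 + 4 = 32
Accuracy = 19 / 32 = 19/32

19/32


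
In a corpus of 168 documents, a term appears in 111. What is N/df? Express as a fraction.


IDF ratio = N / df
= 168 / 111
= 56/37

56/37


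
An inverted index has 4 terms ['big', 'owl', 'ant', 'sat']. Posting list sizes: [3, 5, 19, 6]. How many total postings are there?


Summing posting list sizes:
'big': 3 postings
'owl': 5 postings
'ant': 19 postings
'sat': 6 postings
Total = 3 + 5 + 19 + 6 = 33

33


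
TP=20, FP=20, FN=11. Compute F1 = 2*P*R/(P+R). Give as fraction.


F1 = 2 * P * R / (P + R)
P = TP/(TP+FP) = 20/40 = 1/2
R = TP/(TP+FN) = 20/31 = 20/31
2 * P * R = 2 * 1/2 * 20/31 = 20/31
P + R = 1/2 + 20/31 = 71/62
F1 = 20/31 / 71/62 = 40/71

40/71


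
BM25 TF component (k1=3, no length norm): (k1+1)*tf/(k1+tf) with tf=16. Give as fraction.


BM25 TF component = (k1+1)*tf / (k1+tf)
k1 = 3, tf = 16
Numerator = (3+1)*16 = 64
Denominator = 3 + 16 = 19
= 64/19 = 64/19

64/19


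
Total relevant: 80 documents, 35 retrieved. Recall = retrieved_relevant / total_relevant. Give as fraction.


Recall = retrieved_relevant / total_relevant
= 35 / 80
= 35 / (35 + 45)
= 7/16

7/16


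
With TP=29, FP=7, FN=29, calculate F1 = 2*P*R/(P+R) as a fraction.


F1 = 2 * P * R / (P + R)
P = TP/(TP+FP) = 29/36 = 29/36
R = TP/(TP+FN) = 29/58 = 1/2
2 * P * R = 2 * 29/36 * 1/2 = 29/36
P + R = 29/36 + 1/2 = 47/36
F1 = 29/36 / 47/36 = 29/47

29/47


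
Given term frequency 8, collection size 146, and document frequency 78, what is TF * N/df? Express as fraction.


TF * (N/df)
= 8 * (146/78)
= 8 * 73/39
= 584/39

584/39


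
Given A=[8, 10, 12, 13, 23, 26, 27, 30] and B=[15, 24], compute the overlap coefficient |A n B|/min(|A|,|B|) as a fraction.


A intersect B = []
|A intersect B| = 0
min(|A|, |B|) = min(8, 2) = 2
Overlap = 0 / 2 = 0

0


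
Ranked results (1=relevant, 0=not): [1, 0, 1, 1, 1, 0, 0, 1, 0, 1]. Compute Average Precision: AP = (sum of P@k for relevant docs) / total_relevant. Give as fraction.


Computing P@k for each relevant position:
Position 1: relevant, P@1 = 1/1 = 1
Position 2: not relevant
Position 3: relevant, P@3 = 2/3 = 2/3
Position 4: relevant, P@4 = 3/4 = 3/4
Position 5: relevant, P@5 = 4/5 = 4/5
Position 6: not relevant
Position 7: not relevant
Position 8: relevant, P@8 = 5/8 = 5/8
Position 9: not relevant
Position 10: relevant, P@10 = 6/10 = 3/5
Sum of P@k = 1 + 2/3 + 3/4 + 4/5 + 5/8 + 3/5 = 533/120
AP = 533/120 / 6 = 533/720

533/720


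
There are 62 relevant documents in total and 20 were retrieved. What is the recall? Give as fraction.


Recall = retrieved_relevant / total_relevant
= 20 / 62
= 20 / (20 + 42)
= 10/31

10/31


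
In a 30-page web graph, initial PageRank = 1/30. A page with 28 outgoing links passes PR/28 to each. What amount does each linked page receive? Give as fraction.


Initial PR = 1/30 = 1/30
Outlinks = 28
Contribution per link = PR / outlinks
= 1/30 / 28
= 1/840

1/840


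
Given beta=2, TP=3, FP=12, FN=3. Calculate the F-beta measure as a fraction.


P = TP/(TP+FP) = 3/15 = 1/5
R = TP/(TP+FN) = 3/6 = 1/2
beta^2 = 2^2 = 4
(1 + beta^2) = 5
Numerator = (1+beta^2)*P*R = 1/2
Denominator = beta^2*P + R = 4/5 + 1/2 = 13/10
F_beta = 5/13

5/13


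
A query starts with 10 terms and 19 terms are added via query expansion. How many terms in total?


Original terms: 10
Expansion terms: 19
Total = 10 + 19 = 29

29


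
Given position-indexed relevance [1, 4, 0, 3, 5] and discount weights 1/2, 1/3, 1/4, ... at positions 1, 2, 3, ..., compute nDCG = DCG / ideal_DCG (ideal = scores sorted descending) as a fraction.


Position discount weights w_i = 1/(i+1) for i=1..5:
Weights = [1/2, 1/3, 1/4, 1/5, 1/6]
Actual relevance: [1, 4, 0, 3, 5]
DCG = 1/2 + 4/3 + 0/4 + 3/5 + 5/6 = 49/15
Ideal relevance (sorted desc): [5, 4, 3, 1, 0]
Ideal DCG = 5/2 + 4/3 + 3/4 + 1/5 + 0/6 = 287/60
nDCG = DCG / ideal_DCG = 49/15 / 287/60 = 28/41

28/41


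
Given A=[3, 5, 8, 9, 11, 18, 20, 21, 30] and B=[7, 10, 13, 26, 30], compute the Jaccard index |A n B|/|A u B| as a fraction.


A intersect B = [30]
|A intersect B| = 1
A union B = [3, 5, 7, 8, 9, 10, 11, 13, 18, 20, 21, 26, 30]
|A union B| = 13
Jaccard = 1/13 = 1/13

1/13


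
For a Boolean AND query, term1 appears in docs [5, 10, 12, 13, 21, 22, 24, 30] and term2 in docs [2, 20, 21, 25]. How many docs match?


Boolean AND: find intersection of posting lists
term1 docs: [5, 10, 12, 13, 21, 22, 24, 30]
term2 docs: [2, 20, 21, 25]
Intersection: [21]
|intersection| = 1

1


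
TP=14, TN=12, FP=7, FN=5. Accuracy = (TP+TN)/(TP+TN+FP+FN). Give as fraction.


Accuracy = (TP + TN) / (TP + TN + FP + FN)
TP + TN = 14 + 12 = 26
Total = 14 + 12 + 7 + 5 = 38
Accuracy = 26 / 38 = 13/19

13/19


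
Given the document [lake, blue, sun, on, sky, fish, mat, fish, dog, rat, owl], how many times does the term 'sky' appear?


Document has 11 words
Scanning for 'sky':
Found at positions: [4]
Count = 1

1
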